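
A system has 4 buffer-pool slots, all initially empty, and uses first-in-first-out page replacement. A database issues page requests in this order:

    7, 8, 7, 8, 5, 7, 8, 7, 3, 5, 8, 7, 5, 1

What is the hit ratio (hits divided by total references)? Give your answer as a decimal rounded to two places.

7 -> fault, frames (7)
8 -> fault, frames (7 8)
7 -> hit
8 -> hit
5 -> fault, frames (7 8 5)
7 -> hit
8 -> hit
7 -> hit
3 -> fault, frames (7 8 5 3)
5 -> hit
8 -> hit
7 -> hit
5 -> hit
1 -> fault, evict 7, frames (8 5 3 1)
Hits: 9 of 14 references → 9/14 = 0.6429.

0.64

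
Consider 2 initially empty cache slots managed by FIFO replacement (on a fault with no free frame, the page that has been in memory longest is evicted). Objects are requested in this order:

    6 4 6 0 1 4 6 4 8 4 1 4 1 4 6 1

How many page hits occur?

6

6 -> fault, frames {6}
4 -> fault, frames {6,4}
6 -> hit
0 -> fault, evict 6, frames {4,0}
1 -> fault, evict 4, frames {0,1}
4 -> fault, evict 0, frames {1,4}
6 -> fault, evict 1, frames {4,6}
4 -> hit
8 -> fault, evict 4, frames {6,8}
4 -> fault, evict 6, frames {8,4}
1 -> fault, evict 8, frames {4,1}
4 -> hit
1 -> hit
4 -> hit
6 -> fault, evict 4, frames {1,6}
1 -> hit
Hits: 6.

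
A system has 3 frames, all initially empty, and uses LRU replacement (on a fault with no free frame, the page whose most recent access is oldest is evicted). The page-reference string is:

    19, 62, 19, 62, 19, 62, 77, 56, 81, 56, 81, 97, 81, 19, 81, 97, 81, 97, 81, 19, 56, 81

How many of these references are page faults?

19: miss, frames [19]
62: miss, frames [19, 62]
19: hit
62: hit
19: hit
62: hit
77: miss, frames [19, 62, 77]
56: miss, evict 19, frames [62, 77, 56]
81: miss, evict 62, frames [77, 56, 81]
56: hit
81: hit
97: miss, evict 77, frames [56, 81, 97]
81: hit
19: miss, evict 56, frames [97, 81, 19]
81: hit
97: hit
81: hit
97: hit
81: hit
19: hit
56: miss, evict 97, frames [81, 19, 56]
81: hit
Page faults: 8.

8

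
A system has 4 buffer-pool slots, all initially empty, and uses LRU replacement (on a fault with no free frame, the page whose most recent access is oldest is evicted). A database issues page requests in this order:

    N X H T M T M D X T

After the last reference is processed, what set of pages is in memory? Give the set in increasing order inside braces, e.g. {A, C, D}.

{D, M, T, X}

N -> miss, frames [N]
X -> miss, frames [N, X]
H -> miss, frames [N, X, H]
T -> miss, frames [N, X, H, T]
M -> miss, evict N, frames [X, H, T, M]
T -> hit
M -> hit
D -> miss, evict X, frames [H, T, M, D]
X -> miss, evict H, frames [T, M, D, X]
T -> hit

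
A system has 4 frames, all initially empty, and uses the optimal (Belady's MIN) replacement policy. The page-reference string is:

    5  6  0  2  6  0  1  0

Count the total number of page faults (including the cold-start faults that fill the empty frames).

5: miss, frames {5}
6: miss, frames {5,6}
0: miss, frames {5,6,0}
2: miss, frames {5,6,0,2}
6: hit
0: hit
1: miss, evict 2, frames {5,6,0,1}
0: hit
Page faults: 5.

5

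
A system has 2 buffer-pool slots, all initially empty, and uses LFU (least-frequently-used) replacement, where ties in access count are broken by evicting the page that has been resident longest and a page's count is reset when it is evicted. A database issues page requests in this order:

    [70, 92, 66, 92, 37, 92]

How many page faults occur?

70: miss, frames (70)
92: miss, frames (70 92)
66: miss, evict 70, frames (92 66)
92: hit
37: miss, evict 66, frames (92 37)
92: hit
Page faults: 4.

4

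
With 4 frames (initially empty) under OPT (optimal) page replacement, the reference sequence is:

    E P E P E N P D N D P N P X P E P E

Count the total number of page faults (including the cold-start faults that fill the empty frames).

5

E: miss, frames {E}
P: miss, frames {E,P}
E: hit
P: hit
E: hit
N: miss, frames {E,P,N}
P: hit
D: miss, frames {E,P,N,D}
N: hit
D: hit
P: hit
N: hit
P: hit
X: miss, evict D, frames {E,P,N,X}
P: hit
E: hit
P: hit
E: hit
Page faults: 5.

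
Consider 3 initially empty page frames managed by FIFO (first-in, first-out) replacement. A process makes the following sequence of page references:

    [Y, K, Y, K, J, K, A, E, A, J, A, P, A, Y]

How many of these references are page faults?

7

Y -> fault, frames [Y]
K -> fault, frames [Y, K]
Y -> hit
K -> hit
J -> fault, frames [Y, K, J]
K -> hit
A -> fault, evict Y, frames [K, J, A]
E -> fault, evict K, frames [J, A, E]
A -> hit
J -> hit
A -> hit
P -> fault, evict J, frames [A, E, P]
A -> hit
Y -> fault, evict A, frames [E, P, Y]
Page faults: 7.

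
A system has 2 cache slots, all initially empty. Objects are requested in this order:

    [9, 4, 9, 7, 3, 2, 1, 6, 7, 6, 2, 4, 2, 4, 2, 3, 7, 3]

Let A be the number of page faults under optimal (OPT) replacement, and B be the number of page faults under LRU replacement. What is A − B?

-1

Under OPT: F F . F F F F F . . F F . . . F F . → 11 faults.
Under LRU: F F . F F F F F F . F F . . . F F . → 12 faults.
A − B = 11 − 12 = -1.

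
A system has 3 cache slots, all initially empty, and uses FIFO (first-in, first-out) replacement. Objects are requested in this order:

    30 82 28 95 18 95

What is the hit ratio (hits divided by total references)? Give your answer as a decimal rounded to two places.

0.17

30 -> miss, frames (30)
82 -> miss, frames (30 82)
28 -> miss, frames (30 82 28)
95 -> miss, evict 30, frames (82 28 95)
18 -> miss, evict 82, frames (28 95 18)
95 -> hit
Hits: 1 of 6 references → 1/6 = 0.1667.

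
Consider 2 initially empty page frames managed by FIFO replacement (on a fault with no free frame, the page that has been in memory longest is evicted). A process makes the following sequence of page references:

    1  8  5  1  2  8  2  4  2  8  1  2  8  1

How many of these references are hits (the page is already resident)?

1: miss, frames [1]
8: miss, frames [1, 8]
5: miss, evict 1, frames [8, 5]
1: miss, evict 8, frames [5, 1]
2: miss, evict 5, frames [1, 2]
8: miss, evict 1, frames [2, 8]
2: hit
4: miss, evict 2, frames [8, 4]
2: miss, evict 8, frames [4, 2]
8: miss, evict 4, frames [2, 8]
1: miss, evict 2, frames [8, 1]
2: miss, evict 8, frames [1, 2]
8: miss, evict 1, frames [2, 8]
1: miss, evict 2, frames [8, 1]
Hits: 1.

1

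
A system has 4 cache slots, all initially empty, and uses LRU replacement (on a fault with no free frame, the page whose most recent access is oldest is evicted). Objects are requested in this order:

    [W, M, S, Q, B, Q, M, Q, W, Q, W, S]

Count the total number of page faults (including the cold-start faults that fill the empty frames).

7

W: fault, frames (W)
M: fault, frames (W M)
S: fault, frames (W M S)
Q: fault, frames (W M S Q)
B: fault, evict W, frames (M S Q B)
Q: hit
M: hit
Q: hit
W: fault, evict S, frames (B M Q W)
Q: hit
W: hit
S: fault, evict B, frames (M Q W S)
Page faults: 7.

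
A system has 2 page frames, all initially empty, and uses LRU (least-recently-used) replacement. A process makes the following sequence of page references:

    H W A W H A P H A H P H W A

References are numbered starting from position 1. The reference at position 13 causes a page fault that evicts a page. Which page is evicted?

P

pos 1: H: fault, frames (H)
pos 2: W: fault, frames (H W)
pos 3: A: fault, evict H, frames (W A)
pos 4: W: hit
pos 5: H: fault, evict A, frames (W H)
pos 6: A: fault, evict W, frames (H A)
pos 7: P: fault, evict H, frames (A P)
pos 8: H: fault, evict A, frames (P H)
pos 9: A: fault, evict P, frames (H A)
pos 10: H: hit
pos 11: P: fault, evict A, frames (H P)
pos 12: H: hit
pos 13: W: fault, evict P, frames (H W)
At position 13, page P is evicted.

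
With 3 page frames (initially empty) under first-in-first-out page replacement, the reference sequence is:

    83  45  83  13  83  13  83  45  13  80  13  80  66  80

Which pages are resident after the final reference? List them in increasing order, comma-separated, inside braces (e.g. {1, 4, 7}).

83 → fault, frames [83]
45 → fault, frames [83, 45]
83 → hit
13 → fault, frames [83, 45, 13]
83 → hit
13 → hit
83 → hit
45 → hit
13 → hit
80 → fault, evict 83, frames [45, 13, 80]
13 → hit
80 → hit
66 → fault, evict 45, frames [13, 80, 66]
80 → hit

{13, 66, 80}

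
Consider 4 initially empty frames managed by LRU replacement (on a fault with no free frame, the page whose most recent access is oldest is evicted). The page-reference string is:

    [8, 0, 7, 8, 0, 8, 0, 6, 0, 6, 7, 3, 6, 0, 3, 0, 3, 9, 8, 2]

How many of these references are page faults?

8 → fault, frames (8)
0 → fault, frames (8 0)
7 → fault, frames (8 0 7)
8 → hit
0 → hit
8 → hit
0 → hit
6 → fault, frames (7 8 0 6)
0 → hit
6 → hit
7 → hit
3 → fault, evict 8, frames (0 6 7 3)
6 → hit
0 → hit
3 → hit
0 → hit
3 → hit
9 → fault, evict 7, frames (6 0 3 9)
8 → fault, evict 6, frames (0 3 9 8)
2 → fault, evict 0, frames (3 9 8 2)
Page faults: 8.

8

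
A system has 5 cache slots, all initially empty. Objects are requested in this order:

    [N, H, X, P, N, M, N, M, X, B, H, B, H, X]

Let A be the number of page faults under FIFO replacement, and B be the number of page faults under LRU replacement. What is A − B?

-1

Under FIFO: F F F F . F . . . F . . . . → 6 faults.
Under LRU: F F F F . F . . . F F . . . → 7 faults.
A − B = 6 − 7 = -1.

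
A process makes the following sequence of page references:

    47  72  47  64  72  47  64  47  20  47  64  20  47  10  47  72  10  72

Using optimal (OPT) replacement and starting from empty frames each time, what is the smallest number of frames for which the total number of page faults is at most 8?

f=1: 18 faults
f=2: 9 faults
f=3: 6 faults
f=4: 5 faults
f=5: 5 faults
Smallest f with faults ≤ 8 is 3.

3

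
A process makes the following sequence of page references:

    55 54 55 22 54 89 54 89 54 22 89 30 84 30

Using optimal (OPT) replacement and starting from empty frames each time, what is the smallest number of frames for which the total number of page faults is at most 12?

2

f=1: 14 faults
f=2: 7 faults
f=3: 6 faults
f=4: 6 faults
f=5: 6 faults
f=6: 6 faults
Smallest f with faults ≤ 12 is 2.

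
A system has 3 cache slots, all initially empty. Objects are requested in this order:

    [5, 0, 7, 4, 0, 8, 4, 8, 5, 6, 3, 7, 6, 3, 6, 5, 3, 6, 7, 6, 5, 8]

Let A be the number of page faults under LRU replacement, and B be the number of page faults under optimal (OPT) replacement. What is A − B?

2

Under LRU: F F F F . F . . F F F F . . . F . . F . F F → 13 faults.
Under OPT: F F F F . F . . . F F F . . . F . . F . . F → 11 faults.
A − B = 13 − 11 = 2.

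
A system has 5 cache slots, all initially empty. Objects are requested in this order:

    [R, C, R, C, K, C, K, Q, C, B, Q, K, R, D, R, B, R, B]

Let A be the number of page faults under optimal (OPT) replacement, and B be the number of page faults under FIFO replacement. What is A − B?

Under OPT: F F . . F . . F . F . . . F . . . . → 6 faults.
Under FIFO: F F . . F . . F . F . . . F F . . . → 7 faults.
A − B = 6 − 7 = -1.

-1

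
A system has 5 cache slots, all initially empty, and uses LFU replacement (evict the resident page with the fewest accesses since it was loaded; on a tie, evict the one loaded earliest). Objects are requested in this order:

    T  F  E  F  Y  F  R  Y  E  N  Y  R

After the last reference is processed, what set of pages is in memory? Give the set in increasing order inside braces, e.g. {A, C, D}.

{E, F, N, R, Y}

T -> fault, frames (T)
F -> fault, frames (T F)
E -> fault, frames (T F E)
F -> hit
Y -> fault, frames (T F E Y)
F -> hit
R -> fault, frames (T F E Y R)
Y -> hit
E -> hit
N -> fault, evict T, frames (F E Y R N)
Y -> hit
R -> hit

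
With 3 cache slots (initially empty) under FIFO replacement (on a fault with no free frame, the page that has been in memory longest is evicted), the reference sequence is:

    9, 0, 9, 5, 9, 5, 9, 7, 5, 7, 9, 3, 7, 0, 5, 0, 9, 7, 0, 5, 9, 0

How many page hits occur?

9: miss, frames (9)
0: miss, frames (9 0)
9: hit
5: miss, frames (9 0 5)
9: hit
5: hit
9: hit
7: miss, evict 9, frames (0 5 7)
5: hit
7: hit
9: miss, evict 0, frames (5 7 9)
3: miss, evict 5, frames (7 9 3)
7: hit
0: miss, evict 7, frames (9 3 0)
5: miss, evict 9, frames (3 0 5)
0: hit
9: miss, evict 3, frames (0 5 9)
7: miss, evict 0, frames (5 9 7)
0: miss, evict 5, frames (9 7 0)
5: miss, evict 9, frames (7 0 5)
9: miss, evict 7, frames (0 5 9)
0: hit
Hits: 9.

9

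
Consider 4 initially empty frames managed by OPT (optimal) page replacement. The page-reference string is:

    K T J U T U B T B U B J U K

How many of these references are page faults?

6

K → fault, frames [K]
T → fault, frames [K, T]
J → fault, frames [K, T, J]
U → fault, frames [K, T, J, U]
T → hit
U → hit
B → fault, evict K, frames [T, J, U, B]
T → hit
B → hit
U → hit
B → hit
J → hit
U → hit
K → fault, evict B, frames [T, J, U, K]
Page faults: 6.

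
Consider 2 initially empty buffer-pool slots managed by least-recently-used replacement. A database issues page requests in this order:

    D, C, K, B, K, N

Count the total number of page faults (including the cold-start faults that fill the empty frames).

5

D -> miss, frames {D}
C -> miss, frames {D,C}
K -> miss, evict D, frames {C,K}
B -> miss, evict C, frames {K,B}
K -> hit
N -> miss, evict B, frames {K,N}
Page faults: 5.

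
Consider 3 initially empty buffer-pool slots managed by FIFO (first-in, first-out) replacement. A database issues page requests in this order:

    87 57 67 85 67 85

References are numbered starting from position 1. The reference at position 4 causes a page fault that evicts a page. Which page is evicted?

pos 1: 87 -> miss, frames {87}
pos 2: 57 -> miss, frames {87,57}
pos 3: 67 -> miss, frames {87,57,67}
pos 4: 85 -> miss, evict 87, frames {57,67,85}
At position 4, page 87 is evicted.

87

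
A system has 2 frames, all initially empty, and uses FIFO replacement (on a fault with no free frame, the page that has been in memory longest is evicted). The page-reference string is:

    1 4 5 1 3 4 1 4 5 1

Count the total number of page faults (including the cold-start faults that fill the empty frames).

8

1: fault, frames {1}
4: fault, frames {1,4}
5: fault, evict 1, frames {4,5}
1: fault, evict 4, frames {5,1}
3: fault, evict 5, frames {1,3}
4: fault, evict 1, frames {3,4}
1: fault, evict 3, frames {4,1}
4: hit
5: fault, evict 4, frames {1,5}
1: hit
Page faults: 8.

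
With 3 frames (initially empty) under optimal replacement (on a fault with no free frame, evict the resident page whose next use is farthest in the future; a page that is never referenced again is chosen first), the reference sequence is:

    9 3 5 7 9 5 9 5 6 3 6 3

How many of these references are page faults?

9: miss, frames (9)
3: miss, frames (9 3)
5: miss, frames (9 3 5)
7: miss, evict 3, frames (9 5 7)
9: hit
5: hit
9: hit
5: hit
6: miss, evict 7, frames (9 5 6)
3: miss, evict 5, frames (9 6 3)
6: hit
3: hit
Page faults: 6.

6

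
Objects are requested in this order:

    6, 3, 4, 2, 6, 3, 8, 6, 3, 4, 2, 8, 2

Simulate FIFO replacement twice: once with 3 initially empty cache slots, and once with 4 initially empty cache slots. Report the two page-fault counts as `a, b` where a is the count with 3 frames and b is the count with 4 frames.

9, 10

3 frames: F F F F F F F . . F F . . → 9 faults.
4 frames: F F F F . . F F F F F F . → 10 faults.
10 > 9: adding a frame increased faults — Belady's anomaly.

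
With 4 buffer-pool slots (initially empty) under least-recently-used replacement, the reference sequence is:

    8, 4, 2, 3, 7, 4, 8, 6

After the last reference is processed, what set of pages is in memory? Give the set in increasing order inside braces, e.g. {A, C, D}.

8: fault, frames [8]
4: fault, frames [8, 4]
2: fault, frames [8, 4, 2]
3: fault, frames [8, 4, 2, 3]
7: fault, evict 8, frames [4, 2, 3, 7]
4: hit
8: fault, evict 2, frames [3, 7, 4, 8]
6: fault, evict 3, frames [7, 4, 8, 6]

{4, 6, 7, 8}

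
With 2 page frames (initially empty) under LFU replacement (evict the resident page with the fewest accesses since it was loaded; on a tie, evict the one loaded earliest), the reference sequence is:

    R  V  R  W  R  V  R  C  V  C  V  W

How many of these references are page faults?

R → miss, frames (R)
V → miss, frames (R V)
R → hit
W → miss, evict V, frames (R W)
R → hit
V → miss, evict W, frames (R V)
R → hit
C → miss, evict V, frames (R C)
V → miss, evict C, frames (R V)
C → miss, evict V, frames (R C)
V → miss, evict C, frames (R V)
W → miss, evict V, frames (R W)
Page faults: 9.

9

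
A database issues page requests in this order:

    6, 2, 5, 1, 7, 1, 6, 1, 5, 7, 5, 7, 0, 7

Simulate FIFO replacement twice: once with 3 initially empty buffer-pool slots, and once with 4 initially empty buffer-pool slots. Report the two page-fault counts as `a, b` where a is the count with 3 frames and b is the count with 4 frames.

9, 7

3 frames: F F F F F . F . F . . . F F → 9 faults.
4 frames: F F F F F . F . . . . . F . → 7 faults.
7 < 9: adding a frame reduced faults, as is typical.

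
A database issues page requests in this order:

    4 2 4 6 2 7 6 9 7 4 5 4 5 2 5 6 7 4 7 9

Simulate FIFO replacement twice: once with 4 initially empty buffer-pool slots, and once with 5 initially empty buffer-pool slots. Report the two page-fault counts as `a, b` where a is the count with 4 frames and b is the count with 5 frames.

12, 11

4 frames: F F . F . F . F . F F . . F . F F F . F → 12 faults.
5 frames: F F . F . F . F . . F F . F . F F . . F → 11 faults.
11 < 12: adding a frame reduced faults, as is typical.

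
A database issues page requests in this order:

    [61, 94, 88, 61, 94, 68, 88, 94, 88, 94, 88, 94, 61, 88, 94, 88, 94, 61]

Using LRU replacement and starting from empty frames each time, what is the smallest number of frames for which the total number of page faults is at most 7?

f=1: 18 faults
f=2: 12 faults
f=3: 6 faults
f=4: 4 faults
Smallest f with faults ≤ 7 is 3.

3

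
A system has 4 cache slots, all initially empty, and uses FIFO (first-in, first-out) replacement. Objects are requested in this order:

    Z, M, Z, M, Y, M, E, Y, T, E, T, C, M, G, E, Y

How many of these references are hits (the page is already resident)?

Z → fault, frames (Z)
M → fault, frames (Z M)
Z → hit
M → hit
Y → fault, frames (Z M Y)
M → hit
E → fault, frames (Z M Y E)
Y → hit
T → fault, evict Z, frames (M Y E T)
E → hit
T → hit
C → fault, evict M, frames (Y E T C)
M → fault, evict Y, frames (E T C M)
G → fault, evict E, frames (T C M G)
E → fault, evict T, frames (C M G E)
Y → fault, evict C, frames (M G E Y)
Hits: 6.

6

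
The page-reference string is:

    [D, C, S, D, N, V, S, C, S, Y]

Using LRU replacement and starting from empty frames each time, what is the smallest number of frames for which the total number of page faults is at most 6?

5

f=1: 10 faults
f=2: 9 faults
f=3: 8 faults
f=4: 7 faults
f=5: 6 faults
f=6: 6 faults
Smallest f with faults ≤ 6 is 5.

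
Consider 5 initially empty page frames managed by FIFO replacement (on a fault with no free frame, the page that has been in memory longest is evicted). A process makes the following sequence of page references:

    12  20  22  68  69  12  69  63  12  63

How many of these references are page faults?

7

12 -> miss, frames [12]
20 -> miss, frames [12, 20]
22 -> miss, frames [12, 20, 22]
68 -> miss, frames [12, 20, 22, 68]
69 -> miss, frames [12, 20, 22, 68, 69]
12 -> hit
69 -> hit
63 -> miss, evict 12, frames [20, 22, 68, 69, 63]
12 -> miss, evict 20, frames [22, 68, 69, 63, 12]
63 -> hit
Page faults: 7.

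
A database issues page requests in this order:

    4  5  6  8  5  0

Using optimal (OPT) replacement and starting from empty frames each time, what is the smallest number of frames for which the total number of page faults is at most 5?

f=1: 6 faults
f=2: 5 faults
f=3: 5 faults
f=4: 5 faults
f=5: 5 faults
Smallest f with faults ≤ 5 is 2.

2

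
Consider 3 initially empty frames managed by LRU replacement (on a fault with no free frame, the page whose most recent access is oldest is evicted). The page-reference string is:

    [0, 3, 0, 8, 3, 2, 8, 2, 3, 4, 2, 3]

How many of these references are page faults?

5

0: miss, frames {0}
3: miss, frames {0,3}
0: hit
8: miss, frames {3,0,8}
3: hit
2: miss, evict 0, frames {8,3,2}
8: hit
2: hit
3: hit
4: miss, evict 8, frames {2,3,4}
2: hit
3: hit
Page faults: 5.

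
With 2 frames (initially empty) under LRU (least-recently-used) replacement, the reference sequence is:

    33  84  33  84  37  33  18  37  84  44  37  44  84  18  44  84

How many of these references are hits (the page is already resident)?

3

33 → miss, frames [33]
84 → miss, frames [33, 84]
33 → hit
84 → hit
37 → miss, evict 33, frames [84, 37]
33 → miss, evict 84, frames [37, 33]
18 → miss, evict 37, frames [33, 18]
37 → miss, evict 33, frames [18, 37]
84 → miss, evict 18, frames [37, 84]
44 → miss, evict 37, frames [84, 44]
37 → miss, evict 84, frames [44, 37]
44 → hit
84 → miss, evict 37, frames [44, 84]
18 → miss, evict 44, frames [84, 18]
44 → miss, evict 84, frames [18, 44]
84 → miss, evict 18, frames [44, 84]
Hits: 3.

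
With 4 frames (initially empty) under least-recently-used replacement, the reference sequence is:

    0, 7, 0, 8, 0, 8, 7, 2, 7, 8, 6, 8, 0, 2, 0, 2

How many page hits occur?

0: miss, frames {0}
7: miss, frames {0,7}
0: hit
8: miss, frames {7,0,8}
0: hit
8: hit
7: hit
2: miss, frames {0,8,7,2}
7: hit
8: hit
6: miss, evict 0, frames {2,7,8,6}
8: hit
0: miss, evict 2, frames {7,6,8,0}
2: miss, evict 7, frames {6,8,0,2}
0: hit
2: hit
Hits: 9.

9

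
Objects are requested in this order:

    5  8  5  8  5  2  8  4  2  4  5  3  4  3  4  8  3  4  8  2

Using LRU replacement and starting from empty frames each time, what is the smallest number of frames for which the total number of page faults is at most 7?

4

f=1: 20 faults
f=2: 14 faults
f=3: 8 faults
f=4: 7 faults
f=5: 5 faults
Smallest f with faults ≤ 7 is 4.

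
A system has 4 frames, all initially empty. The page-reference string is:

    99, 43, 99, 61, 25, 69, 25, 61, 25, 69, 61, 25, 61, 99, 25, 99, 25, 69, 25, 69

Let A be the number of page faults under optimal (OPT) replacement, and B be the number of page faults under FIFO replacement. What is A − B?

-1

Under OPT: F F . F F F . . . . . . . . . . . . . . → 5 faults.
Under FIFO: F F . F F F . . . . . . . F . . . . . . → 6 faults.
A − B = 5 − 6 = -1.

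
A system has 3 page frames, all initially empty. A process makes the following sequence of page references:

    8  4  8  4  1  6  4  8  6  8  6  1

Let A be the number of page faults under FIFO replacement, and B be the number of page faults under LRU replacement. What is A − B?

-1

Under FIFO: F F . . F F . F . . . . → 5 faults.
Under LRU: F F . . F F . F . . . F → 6 faults.
A − B = 5 − 6 = -1.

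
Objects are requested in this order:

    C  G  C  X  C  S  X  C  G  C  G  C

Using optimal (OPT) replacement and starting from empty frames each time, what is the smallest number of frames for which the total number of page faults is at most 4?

f=1: 12 faults
f=2: 6 faults
f=3: 5 faults
f=4: 4 faults
Smallest f with faults ≤ 4 is 4.

4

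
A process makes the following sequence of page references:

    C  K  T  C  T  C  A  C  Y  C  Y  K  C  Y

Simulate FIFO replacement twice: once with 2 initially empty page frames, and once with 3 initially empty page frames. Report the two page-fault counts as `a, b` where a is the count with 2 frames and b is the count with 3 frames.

2 frames: F F F F . . F . F F . F . F → 9 faults.
3 frames: F F F . . . F F F . . F . . → 7 faults.
7 < 9: adding a frame reduced faults, as is typical.

9, 7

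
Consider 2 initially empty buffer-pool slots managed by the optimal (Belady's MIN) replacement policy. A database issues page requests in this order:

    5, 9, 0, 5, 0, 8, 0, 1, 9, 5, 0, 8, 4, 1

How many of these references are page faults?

10

5 -> miss, frames (5)
9 -> miss, frames (5 9)
0 -> miss, evict 9, frames (5 0)
5 -> hit
0 -> hit
8 -> miss, evict 5, frames (0 8)
0 -> hit
1 -> miss, evict 8, frames (0 1)
9 -> miss, evict 1, frames (0 9)
5 -> miss, evict 9, frames (0 5)
0 -> hit
8 -> miss, evict 5, frames (0 8)
4 -> miss, evict 8, frames (0 4)
1 -> miss, evict 4, frames (0 1)
Page faults: 10.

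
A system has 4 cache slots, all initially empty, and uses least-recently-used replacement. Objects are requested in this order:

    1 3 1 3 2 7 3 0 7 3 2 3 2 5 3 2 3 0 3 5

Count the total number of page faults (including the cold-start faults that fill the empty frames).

7

1: miss, frames {1}
3: miss, frames {1,3}
1: hit
3: hit
2: miss, frames {1,3,2}
7: miss, frames {1,3,2,7}
3: hit
0: miss, evict 1, frames {2,7,3,0}
7: hit
3: hit
2: hit
3: hit
2: hit
5: miss, evict 0, frames {7,3,2,5}
3: hit
2: hit
3: hit
0: miss, evict 7, frames {5,2,3,0}
3: hit
5: hit
Page faults: 7.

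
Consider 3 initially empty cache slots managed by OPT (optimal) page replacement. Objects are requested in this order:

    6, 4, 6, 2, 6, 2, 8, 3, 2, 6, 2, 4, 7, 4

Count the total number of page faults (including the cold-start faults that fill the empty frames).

7

6: miss, frames (6)
4: miss, frames (6 4)
6: hit
2: miss, frames (6 4 2)
6: hit
2: hit
8: miss, evict 4, frames (6 2 8)
3: miss, evict 8, frames (6 2 3)
2: hit
6: hit
2: hit
4: miss, evict 3, frames (6 2 4)
7: miss, evict 2, frames (6 4 7)
4: hit
Page faults: 7.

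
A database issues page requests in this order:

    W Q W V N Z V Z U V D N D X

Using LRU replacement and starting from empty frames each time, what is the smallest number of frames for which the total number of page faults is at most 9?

f=1: 14 faults
f=2: 11 faults
f=3: 9 faults
f=4: 9 faults
f=5: 8 faults
f=6: 8 faults
f=7: 8 faults
f=8: 8 faults
Smallest f with faults ≤ 9 is 3.

3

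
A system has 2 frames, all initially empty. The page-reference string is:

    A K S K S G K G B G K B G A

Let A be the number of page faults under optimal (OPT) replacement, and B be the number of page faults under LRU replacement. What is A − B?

-2

Under OPT: F F F . . F . . F . F . F F → 8 faults.
Under LRU: F F F . . F F . F . F F F F → 10 faults.
A − B = 8 − 10 = -2.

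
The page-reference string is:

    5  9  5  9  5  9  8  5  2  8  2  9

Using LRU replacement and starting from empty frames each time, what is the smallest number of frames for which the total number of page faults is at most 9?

f=1: 12 faults
f=2: 7 faults
f=3: 5 faults
f=4: 4 faults
Smallest f with faults ≤ 9 is 2.

2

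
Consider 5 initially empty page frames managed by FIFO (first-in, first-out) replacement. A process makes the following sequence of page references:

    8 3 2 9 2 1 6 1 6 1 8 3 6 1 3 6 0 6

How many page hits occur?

8 -> fault, frames [8]
3 -> fault, frames [8, 3]
2 -> fault, frames [8, 3, 2]
9 -> fault, frames [8, 3, 2, 9]
2 -> hit
1 -> fault, frames [8, 3, 2, 9, 1]
6 -> fault, evict 8, frames [3, 2, 9, 1, 6]
1 -> hit
6 -> hit
1 -> hit
8 -> fault, evict 3, frames [2, 9, 1, 6, 8]
3 -> fault, evict 2, frames [9, 1, 6, 8, 3]
6 -> hit
1 -> hit
3 -> hit
6 -> hit
0 -> fault, evict 9, frames [1, 6, 8, 3, 0]
6 -> hit
Hits: 9.

9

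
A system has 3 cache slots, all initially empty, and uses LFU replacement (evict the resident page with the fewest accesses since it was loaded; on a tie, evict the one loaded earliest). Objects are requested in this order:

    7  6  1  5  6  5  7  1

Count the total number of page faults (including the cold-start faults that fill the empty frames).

7 -> miss, frames {7}
6 -> miss, frames {7,6}
1 -> miss, frames {7,6,1}
5 -> miss, evict 7, frames {6,1,5}
6 -> hit
5 -> hit
7 -> miss, evict 1, frames {6,5,7}
1 -> miss, evict 7, frames {6,5,1}
Page faults: 6.

6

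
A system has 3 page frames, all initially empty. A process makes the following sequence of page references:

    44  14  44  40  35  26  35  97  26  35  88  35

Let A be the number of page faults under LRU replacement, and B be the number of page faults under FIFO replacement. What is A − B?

Under LRU: F F . F F F . F . . F . → 7 faults.
Under FIFO: F F . F F F . F . . F F → 8 faults.
A − B = 7 − 8 = -1.

-1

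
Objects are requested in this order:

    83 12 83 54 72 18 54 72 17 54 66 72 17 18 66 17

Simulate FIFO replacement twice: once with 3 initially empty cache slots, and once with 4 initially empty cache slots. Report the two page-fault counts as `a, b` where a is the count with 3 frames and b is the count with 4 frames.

12, 7

3 frames: F F . F F F . . F F F F F F F . → 12 faults.
4 frames: F F . F F F . . F . F . . . . . → 7 faults.
7 < 12: adding a frame reduced faults, as is typical.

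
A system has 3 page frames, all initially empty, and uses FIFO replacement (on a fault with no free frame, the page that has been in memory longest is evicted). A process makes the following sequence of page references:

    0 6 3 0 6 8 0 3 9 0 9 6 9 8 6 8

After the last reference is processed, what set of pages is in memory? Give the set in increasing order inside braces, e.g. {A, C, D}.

{6, 8, 9}

0: fault, frames [0]
6: fault, frames [0, 6]
3: fault, frames [0, 6, 3]
0: hit
6: hit
8: fault, evict 0, frames [6, 3, 8]
0: fault, evict 6, frames [3, 8, 0]
3: hit
9: fault, evict 3, frames [8, 0, 9]
0: hit
9: hit
6: fault, evict 8, frames [0, 9, 6]
9: hit
8: fault, evict 0, frames [9, 6, 8]
6: hit
8: hit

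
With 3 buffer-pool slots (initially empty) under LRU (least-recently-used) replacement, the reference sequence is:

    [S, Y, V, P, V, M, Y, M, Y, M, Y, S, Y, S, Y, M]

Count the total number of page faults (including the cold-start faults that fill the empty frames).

7

S: fault, frames {S}
Y: fault, frames {S,Y}
V: fault, frames {S,Y,V}
P: fault, evict S, frames {Y,V,P}
V: hit
M: fault, evict Y, frames {P,V,M}
Y: fault, evict P, frames {V,M,Y}
M: hit
Y: hit
M: hit
Y: hit
S: fault, evict V, frames {M,Y,S}
Y: hit
S: hit
Y: hit
M: hit
Page faults: 7.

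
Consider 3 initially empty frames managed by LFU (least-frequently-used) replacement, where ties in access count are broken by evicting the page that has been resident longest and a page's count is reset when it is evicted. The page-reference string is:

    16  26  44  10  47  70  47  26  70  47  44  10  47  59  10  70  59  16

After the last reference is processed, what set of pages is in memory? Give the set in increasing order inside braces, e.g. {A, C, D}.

{16, 47, 70}

16: miss, frames (16)
26: miss, frames (16 26)
44: miss, frames (16 26 44)
10: miss, evict 16, frames (26 44 10)
47: miss, evict 26, frames (44 10 47)
70: miss, evict 44, frames (10 47 70)
47: hit
26: miss, evict 10, frames (47 70 26)
70: hit
47: hit
44: miss, evict 26, frames (47 70 44)
10: miss, evict 44, frames (47 70 10)
47: hit
59: miss, evict 10, frames (47 70 59)
10: miss, evict 59, frames (47 70 10)
70: hit
59: miss, evict 10, frames (47 70 59)
16: miss, evict 59, frames (47 70 16)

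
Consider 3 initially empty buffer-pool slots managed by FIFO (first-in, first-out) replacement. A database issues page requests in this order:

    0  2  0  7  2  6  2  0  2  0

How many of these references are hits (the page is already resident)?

4

0 -> miss, frames (0)
2 -> miss, frames (0 2)
0 -> hit
7 -> miss, frames (0 2 7)
2 -> hit
6 -> miss, evict 0, frames (2 7 6)
2 -> hit
0 -> miss, evict 2, frames (7 6 0)
2 -> miss, evict 7, frames (6 0 2)
0 -> hit
Hits: 4.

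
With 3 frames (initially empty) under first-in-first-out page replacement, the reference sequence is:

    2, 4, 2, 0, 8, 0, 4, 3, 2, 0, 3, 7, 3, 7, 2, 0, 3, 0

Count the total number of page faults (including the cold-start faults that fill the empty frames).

2 → fault, frames [2]
4 → fault, frames [2, 4]
2 → hit
0 → fault, frames [2, 4, 0]
8 → fault, evict 2, frames [4, 0, 8]
0 → hit
4 → hit
3 → fault, evict 4, frames [0, 8, 3]
2 → fault, evict 0, frames [8, 3, 2]
0 → fault, evict 8, frames [3, 2, 0]
3 → hit
7 → fault, evict 3, frames [2, 0, 7]
3 → fault, evict 2, frames [0, 7, 3]
7 → hit
2 → fault, evict 0, frames [7, 3, 2]
0 → fault, evict 7, frames [3, 2, 0]
3 → hit
0 → hit
Page faults: 11.

11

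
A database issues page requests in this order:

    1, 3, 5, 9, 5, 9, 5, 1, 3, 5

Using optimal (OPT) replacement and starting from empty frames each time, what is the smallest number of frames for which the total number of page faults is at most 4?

4

f=1: 10 faults
f=2: 6 faults
f=3: 5 faults
f=4: 4 faults
Smallest f with faults ≤ 4 is 4.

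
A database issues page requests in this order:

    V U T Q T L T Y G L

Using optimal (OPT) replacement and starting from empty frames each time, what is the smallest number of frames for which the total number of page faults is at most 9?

2

f=1: 10 faults
f=2: 7 faults
f=3: 7 faults
f=4: 7 faults
f=5: 7 faults
f=6: 7 faults
f=7: 7 faults
Smallest f with faults ≤ 9 is 2.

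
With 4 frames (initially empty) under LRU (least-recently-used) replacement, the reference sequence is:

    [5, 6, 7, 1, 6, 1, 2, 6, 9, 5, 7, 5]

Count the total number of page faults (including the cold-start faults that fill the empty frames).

8

5 → fault, frames (5)
6 → fault, frames (5 6)
7 → fault, frames (5 6 7)
1 → fault, frames (5 6 7 1)
6 → hit
1 → hit
2 → fault, evict 5, frames (7 6 1 2)
6 → hit
9 → fault, evict 7, frames (1 2 6 9)
5 → fault, evict 1, frames (2 6 9 5)
7 → fault, evict 2, frames (6 9 5 7)
5 → hit
Page faults: 8.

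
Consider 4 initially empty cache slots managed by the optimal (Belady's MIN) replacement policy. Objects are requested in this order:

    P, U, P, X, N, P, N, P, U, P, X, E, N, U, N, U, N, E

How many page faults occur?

5

P → miss, frames (P)
U → miss, frames (P U)
P → hit
X → miss, frames (P U X)
N → miss, frames (P U X N)
P → hit
N → hit
P → hit
U → hit
P → hit
X → hit
E → miss, evict X, frames (P U N E)
N → hit
U → hit
N → hit
U → hit
N → hit
E → hit
Page faults: 5.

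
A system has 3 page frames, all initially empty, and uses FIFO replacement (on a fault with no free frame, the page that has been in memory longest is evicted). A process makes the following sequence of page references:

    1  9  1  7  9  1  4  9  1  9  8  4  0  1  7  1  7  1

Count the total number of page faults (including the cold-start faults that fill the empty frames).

11

1 -> miss, frames (1)
9 -> miss, frames (1 9)
1 -> hit
7 -> miss, frames (1 9 7)
9 -> hit
1 -> hit
4 -> miss, evict 1, frames (9 7 4)
9 -> hit
1 -> miss, evict 9, frames (7 4 1)
9 -> miss, evict 7, frames (4 1 9)
8 -> miss, evict 4, frames (1 9 8)
4 -> miss, evict 1, frames (9 8 4)
0 -> miss, evict 9, frames (8 4 0)
1 -> miss, evict 8, frames (4 0 1)
7 -> miss, evict 4, frames (0 1 7)
1 -> hit
7 -> hit
1 -> hit
Page faults: 11.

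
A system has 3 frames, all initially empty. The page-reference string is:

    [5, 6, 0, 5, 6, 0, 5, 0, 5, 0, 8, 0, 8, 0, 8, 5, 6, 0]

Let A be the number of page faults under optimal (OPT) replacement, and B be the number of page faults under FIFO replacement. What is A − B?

Under OPT: F F F . . . . . . . F . . . . . F . → 5 faults.
Under FIFO: F F F . . . . . . . F . . . . F F F → 7 faults.
A − B = 5 − 7 = -2.

-2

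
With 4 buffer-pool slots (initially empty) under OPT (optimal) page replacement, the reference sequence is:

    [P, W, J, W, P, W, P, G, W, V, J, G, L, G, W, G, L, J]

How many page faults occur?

6

P: miss, frames {P}
W: miss, frames {P,W}
J: miss, frames {P,W,J}
W: hit
P: hit
W: hit
P: hit
G: miss, frames {P,W,J,G}
W: hit
V: miss, evict P, frames {W,J,G,V}
J: hit
G: hit
L: miss, evict V, frames {W,J,G,L}
G: hit
W: hit
G: hit
L: hit
J: hit
Page faults: 6.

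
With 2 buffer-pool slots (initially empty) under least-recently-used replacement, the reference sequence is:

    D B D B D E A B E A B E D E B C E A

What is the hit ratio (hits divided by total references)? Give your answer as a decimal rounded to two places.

0.22

D → fault, frames {D}
B → fault, frames {D,B}
D → hit
B → hit
D → hit
E → fault, evict B, frames {D,E}
A → fault, evict D, frames {E,A}
B → fault, evict E, frames {A,B}
E → fault, evict A, frames {B,E}
A → fault, evict B, frames {E,A}
B → fault, evict E, frames {A,B}
E → fault, evict A, frames {B,E}
D → fault, evict B, frames {E,D}
E → hit
B → fault, evict D, frames {E,B}
C → fault, evict E, frames {B,C}
E → fault, evict B, frames {C,E}
A → fault, evict C, frames {E,A}
Hits: 4 of 18 references → 4/18 = 0.2222.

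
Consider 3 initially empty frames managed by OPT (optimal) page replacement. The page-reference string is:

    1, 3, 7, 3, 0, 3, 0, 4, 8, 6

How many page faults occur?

7

1: miss, frames [1]
3: miss, frames [1, 3]
7: miss, frames [1, 3, 7]
3: hit
0: miss, evict 7, frames [1, 3, 0]
3: hit
0: hit
4: miss, evict 0, frames [1, 3, 4]
8: miss, evict 4, frames [1, 3, 8]
6: miss, evict 8, frames [1, 3, 6]
Page faults: 7.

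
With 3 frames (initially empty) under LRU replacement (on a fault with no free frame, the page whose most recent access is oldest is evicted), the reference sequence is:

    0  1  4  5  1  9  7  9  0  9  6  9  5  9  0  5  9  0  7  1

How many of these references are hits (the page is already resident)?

8

0 → miss, frames [0]
1 → miss, frames [0, 1]
4 → miss, frames [0, 1, 4]
5 → miss, evict 0, frames [1, 4, 5]
1 → hit
9 → miss, evict 4, frames [5, 1, 9]
7 → miss, evict 5, frames [1, 9, 7]
9 → hit
0 → miss, evict 1, frames [7, 9, 0]
9 → hit
6 → miss, evict 7, frames [0, 9, 6]
9 → hit
5 → miss, evict 0, frames [6, 9, 5]
9 → hit
0 → miss, evict 6, frames [5, 9, 0]
5 → hit
9 → hit
0 → hit
7 → miss, evict 5, frames [9, 0, 7]
1 → miss, evict 9, frames [0, 7, 1]
Hits: 8.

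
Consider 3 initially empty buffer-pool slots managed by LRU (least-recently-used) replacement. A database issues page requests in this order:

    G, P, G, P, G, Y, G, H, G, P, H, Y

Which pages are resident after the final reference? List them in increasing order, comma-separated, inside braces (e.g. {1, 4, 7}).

{H, P, Y}

G → fault, frames [G]
P → fault, frames [G, P]
G → hit
P → hit
G → hit
Y → fault, frames [P, G, Y]
G → hit
H → fault, evict P, frames [Y, G, H]
G → hit
P → fault, evict Y, frames [H, G, P]
H → hit
Y → fault, evict G, frames [P, H, Y]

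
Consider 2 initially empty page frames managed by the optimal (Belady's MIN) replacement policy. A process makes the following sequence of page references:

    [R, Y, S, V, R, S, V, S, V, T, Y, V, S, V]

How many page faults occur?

8

R: miss, frames {R}
Y: miss, frames {R,Y}
S: miss, evict Y, frames {R,S}
V: miss, evict S, frames {R,V}
R: hit
S: miss, evict R, frames {V,S}
V: hit
S: hit
V: hit
T: miss, evict S, frames {V,T}
Y: miss, evict T, frames {V,Y}
V: hit
S: miss, evict Y, frames {V,S}
V: hit
Page faults: 8.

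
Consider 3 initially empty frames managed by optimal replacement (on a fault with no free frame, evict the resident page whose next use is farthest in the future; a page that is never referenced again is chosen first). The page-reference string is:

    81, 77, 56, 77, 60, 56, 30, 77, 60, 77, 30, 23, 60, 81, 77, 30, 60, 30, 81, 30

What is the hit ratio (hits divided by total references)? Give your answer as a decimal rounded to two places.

81: miss, frames {81}
77: miss, frames {81,77}
56: miss, frames {81,77,56}
77: hit
60: miss, evict 81, frames {77,56,60}
56: hit
30: miss, evict 56, frames {77,60,30}
77: hit
60: hit
77: hit
30: hit
23: miss, evict 30, frames {77,60,23}
60: hit
81: miss, evict 23, frames {77,60,81}
77: hit
30: miss, evict 77, frames {60,81,30}
60: hit
30: hit
81: hit
30: hit
Hits: 12 of 20 references → 12/20 = 0.6000.

0.60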